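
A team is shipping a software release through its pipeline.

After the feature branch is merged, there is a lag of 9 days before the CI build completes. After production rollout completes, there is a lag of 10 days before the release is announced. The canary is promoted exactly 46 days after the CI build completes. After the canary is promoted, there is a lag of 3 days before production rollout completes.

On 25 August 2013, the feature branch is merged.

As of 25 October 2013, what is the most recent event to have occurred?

The feature branch is merged: Aug 25, 2013.
The CI build completes: Aug 25, 2013 + 9 days = Sep 3, 2013.
The canary is promoted: Sep 3, 2013 + 46 days = Oct 19, 2013.
Production rollout completes: Oct 19, 2013 + 3 days = Oct 22, 2013.
The release is announced: Oct 22, 2013 + 10 days = Nov 1, 2013.
Oct 25, 2013 falls between when production rollout completes (Oct 22, 2013) and when the release is announced (Nov 1, 2013).

Production rollout completes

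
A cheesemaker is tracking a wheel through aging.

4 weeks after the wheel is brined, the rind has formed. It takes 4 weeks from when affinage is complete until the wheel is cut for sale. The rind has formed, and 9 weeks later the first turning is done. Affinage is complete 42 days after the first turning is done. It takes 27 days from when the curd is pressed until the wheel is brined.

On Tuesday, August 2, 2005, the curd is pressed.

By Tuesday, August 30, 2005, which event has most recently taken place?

The curd is pressed: Aug 2, 2005.
The wheel is brined: Aug 2, 2005 + 27 days = Aug 29, 2005.
The rind has formed: Aug 29, 2005 + 4 weeks = Sep 26, 2005.
The first turning is done: Sep 26, 2005 + 9 weeks = Nov 28, 2005.
Affinage is complete: Nov 28, 2005 + 42 days = Jan 9, 2006.
The wheel is cut for sale: Jan 9, 2006 + 4 weeks = Feb 6, 2006.
Aug 30, 2005 falls between when the wheel is brined (Aug 29, 2005) and when the rind has formed (Sep 26, 2005).

The wheel is brined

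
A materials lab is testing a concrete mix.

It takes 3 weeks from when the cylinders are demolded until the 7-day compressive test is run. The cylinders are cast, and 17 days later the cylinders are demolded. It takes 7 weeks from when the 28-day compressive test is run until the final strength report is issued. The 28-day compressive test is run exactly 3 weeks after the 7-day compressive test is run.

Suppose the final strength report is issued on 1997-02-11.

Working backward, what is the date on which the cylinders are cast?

The final strength report is issued: Feb 11, 1997.
The 28-day compressive test is run: Feb 11, 1997 − 7 weeks = Dec 24, 1996.
The 7-day compressive test is run: Dec 24, 1996 − 3 weeks = Dec 3, 1996.
The cylinders are demolded: Dec 3, 1996 − 3 weeks = Nov 12, 1996.
The cylinders are cast: Nov 12, 1996 − 17 days = Oct 26, 1996.

1996-10-26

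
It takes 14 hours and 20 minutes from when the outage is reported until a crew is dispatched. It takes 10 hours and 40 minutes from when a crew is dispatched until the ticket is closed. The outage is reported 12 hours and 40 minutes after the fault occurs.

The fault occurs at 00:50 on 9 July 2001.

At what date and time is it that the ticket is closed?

14:30 on 10 July 2001

The fault occurs: 00:50 Jul 9, 2001.
The outage is reported: 00:50 Jul 9, 2001 + 12h40m = 13:30 Jul 9, 2001.
A crew is dispatched: 13:30 Jul 9, 2001 + 14h20m = 03:50 Jul 10, 2001.
The ticket is closed: 03:50 Jul 10, 2001 + 10h40m = 14:30 Jul 10, 2001.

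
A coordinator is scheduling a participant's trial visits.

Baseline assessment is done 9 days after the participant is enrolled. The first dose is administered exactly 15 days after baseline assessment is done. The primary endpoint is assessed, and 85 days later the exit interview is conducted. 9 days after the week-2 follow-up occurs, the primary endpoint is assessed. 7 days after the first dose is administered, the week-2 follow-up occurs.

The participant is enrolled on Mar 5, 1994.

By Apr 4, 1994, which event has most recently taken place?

The first dose is administered

The participant is enrolled: Mar 5, 1994.
Baseline assessment is done: Mar 5, 1994 + 9 days = Mar 14, 1994.
The first dose is administered: Mar 14, 1994 + 15 days = Mar 29, 1994.
The week-2 follow-up occurs: Mar 29, 1994 + 7 days = Apr 5, 1994.
The primary endpoint is assessed: Apr 5, 1994 + 9 days = Apr 14, 1994.
The exit interview is conducted: Apr 14, 1994 + 85 days = Jul 8, 1994.
Apr 4, 1994 falls between when the first dose is administered (Mar 29, 1994) and when the week-2 follow-up occurs (Apr 5, 1994).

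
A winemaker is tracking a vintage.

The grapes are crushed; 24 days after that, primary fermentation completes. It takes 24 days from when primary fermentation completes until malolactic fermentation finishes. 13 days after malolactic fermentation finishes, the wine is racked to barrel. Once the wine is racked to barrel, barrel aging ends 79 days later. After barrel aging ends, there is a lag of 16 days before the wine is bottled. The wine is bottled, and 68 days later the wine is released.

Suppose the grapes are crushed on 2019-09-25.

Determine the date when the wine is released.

The grapes are crushed: Sep 25, 2019.
Primary fermentation completes: Sep 25, 2019 + 24 days = Oct 19, 2019.
Malolactic fermentation finishes: Oct 19, 2019 + 24 days = Nov 12, 2019.
The wine is racked to barrel: Nov 12, 2019 + 13 days = Nov 25, 2019.
Barrel aging ends: Nov 25, 2019 + 79 days = Feb 12, 2020.
The wine is bottled: Feb 12, 2020 + 16 days = Feb 28, 2020.
The wine is released: Feb 28, 2020 + 68 days = May 6, 2020.

2020-05-06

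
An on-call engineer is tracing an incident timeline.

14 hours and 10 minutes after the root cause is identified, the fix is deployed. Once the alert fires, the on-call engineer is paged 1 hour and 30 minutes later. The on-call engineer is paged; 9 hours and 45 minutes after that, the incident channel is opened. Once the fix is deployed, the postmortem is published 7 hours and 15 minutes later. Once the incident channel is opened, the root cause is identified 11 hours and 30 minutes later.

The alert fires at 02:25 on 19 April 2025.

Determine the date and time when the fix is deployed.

15:20 on 20 April 2025

The alert fires: 02:25 Apr 19, 2025.
The on-call engineer is paged: 02:25 Apr 19, 2025 + 1h30m = 03:55 Apr 19, 2025.
The incident channel is opened: 03:55 Apr 19, 2025 + 9h45m = 13:40 Apr 19, 2025.
The root cause is identified: 13:40 Apr 19, 2025 + 11h30m = 01:10 Apr 20, 2025.
The fix is deployed: 01:10 Apr 20, 2025 + 14h10m = 15:20 Apr 20, 2025.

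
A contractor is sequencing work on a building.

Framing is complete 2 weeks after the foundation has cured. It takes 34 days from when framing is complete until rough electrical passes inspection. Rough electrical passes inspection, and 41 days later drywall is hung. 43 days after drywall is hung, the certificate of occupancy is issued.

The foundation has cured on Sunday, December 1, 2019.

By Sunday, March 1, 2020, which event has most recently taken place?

The foundation has cured: Dec 1, 2019.
Framing is complete: Dec 1, 2019 + 2 weeks = Dec 15, 2019.
Rough electrical passes inspection: Dec 15, 2019 + 34 days = Jan 18, 2020.
Drywall is hung: Jan 18, 2020 + 41 days = Feb 28, 2020.
The certificate of occupancy is issued: Feb 28, 2020 + 43 days = Apr 11, 2020.
Mar 1, 2020 falls between when drywall is hung (Feb 28, 2020) and when the certificate of occupancy is issued (Apr 11, 2020).

Drywall is hung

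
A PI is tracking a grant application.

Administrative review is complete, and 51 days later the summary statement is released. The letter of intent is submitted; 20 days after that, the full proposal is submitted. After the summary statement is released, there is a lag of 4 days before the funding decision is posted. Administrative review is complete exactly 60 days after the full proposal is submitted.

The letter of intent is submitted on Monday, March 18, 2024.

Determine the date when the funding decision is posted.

The letter of intent is submitted: Mar 18, 2024.
The full proposal is submitted: Mar 18, 2024 + 20 days = Apr 7, 2024.
Administrative review is complete: Apr 7, 2024 + 60 days = Jun 6, 2024.
The summary statement is released: Jun 6, 2024 + 51 days = Jul 27, 2024.
The funding decision is posted: Jul 27, 2024 + 4 days = Jul 31, 2024.

Wednesday, July 31, 2024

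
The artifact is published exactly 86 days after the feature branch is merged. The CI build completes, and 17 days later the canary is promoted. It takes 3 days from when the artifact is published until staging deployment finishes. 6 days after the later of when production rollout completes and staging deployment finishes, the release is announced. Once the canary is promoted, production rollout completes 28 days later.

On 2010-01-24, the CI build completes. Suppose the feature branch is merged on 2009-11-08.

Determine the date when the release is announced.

2010-03-16

The CI build completes: Jan 24, 2010.
The canary is promoted: Jan 24, 2010 + 17 days = Feb 10, 2010.
Production rollout completes: Feb 10, 2010 + 28 days = Mar 10, 2010.
The feature branch is merged: Nov 8, 2009.
The artifact is published: Nov 8, 2009 + 86 days = Feb 2, 2010.
Staging deployment finishes: Feb 2, 2010 + 3 days = Feb 5, 2010.
Both prerequisites met — production rollout completes (Mar 10, 2010), staging deployment finishes (Feb 5, 2010); the later is Mar 10, 2010.
The release is announced: Mar 10, 2010 + 6 days = Mar 16, 2010.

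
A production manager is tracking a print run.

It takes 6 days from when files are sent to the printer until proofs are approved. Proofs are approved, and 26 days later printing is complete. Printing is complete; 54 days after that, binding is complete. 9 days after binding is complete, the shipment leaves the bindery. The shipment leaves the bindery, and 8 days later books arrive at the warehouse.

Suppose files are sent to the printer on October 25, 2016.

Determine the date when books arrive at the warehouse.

February 5, 2017

Files are sent to the printer: Oct 25, 2016.
Proofs are approved: Oct 25, 2016 + 6 days = Oct 31, 2016.
Printing is complete: Oct 31, 2016 + 26 days = Nov 26, 2016.
Binding is complete: Nov 26, 2016 + 54 days = Jan 19, 2017.
The shipment leaves the bindery: Jan 19, 2017 + 9 days = Jan 28, 2017.
Books arrive at the warehouse: Jan 28, 2017 + 8 days = Feb 5, 2017.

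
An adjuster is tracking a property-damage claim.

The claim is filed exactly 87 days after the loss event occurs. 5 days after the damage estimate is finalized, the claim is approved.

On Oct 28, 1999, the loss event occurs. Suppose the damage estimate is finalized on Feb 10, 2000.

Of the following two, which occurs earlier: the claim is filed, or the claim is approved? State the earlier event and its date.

The loss event occurs: Oct 28, 1999.
The claim is filed: Oct 28, 1999 + 87 days = Jan 23, 2000.
The damage estimate is finalized: Feb 10, 2000.
The claim is approved: Feb 10, 2000 + 5 days = Feb 15, 2000.
Comparing: the claim is filed on Jan 23, 2000 vs the claim is approved on Feb 15, 2000. Earlier: the claim is filed.

The claim is filed — Jan 23, 2000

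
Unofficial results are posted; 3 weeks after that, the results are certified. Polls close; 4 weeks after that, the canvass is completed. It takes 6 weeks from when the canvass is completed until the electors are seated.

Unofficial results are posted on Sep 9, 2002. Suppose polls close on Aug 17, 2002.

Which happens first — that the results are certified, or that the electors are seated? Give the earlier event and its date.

Unofficial results are posted: Sep 9, 2002.
The results are certified: Sep 9, 2002 + 3 weeks = Sep 30, 2002.
Polls close: Aug 17, 2002.
The canvass is completed: Aug 17, 2002 + 4 weeks = Sep 14, 2002.
The electors are seated: Sep 14, 2002 + 6 weeks = Oct 26, 2002.
Comparing: the results are certified on Sep 30, 2002 vs the electors are seated on Oct 26, 2002. Earlier: the results are certified.

The results are certified — Sep 30, 2002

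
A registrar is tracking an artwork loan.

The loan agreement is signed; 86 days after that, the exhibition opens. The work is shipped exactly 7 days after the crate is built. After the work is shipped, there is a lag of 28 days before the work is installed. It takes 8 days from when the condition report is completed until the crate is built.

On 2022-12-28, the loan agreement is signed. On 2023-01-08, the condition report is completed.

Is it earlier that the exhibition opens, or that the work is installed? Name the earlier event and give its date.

The loan agreement is signed: Dec 28, 2022.
The exhibition opens: Dec 28, 2022 + 86 days = Mar 24, 2023.
The condition report is completed: Jan 8, 2023.
The crate is built: Jan 8, 2023 + 8 days = Jan 16, 2023.
The work is shipped: Jan 16, 2023 + 7 days = Jan 23, 2023.
The work is installed: Jan 23, 2023 + 28 days = Feb 20, 2023.
Comparing: the exhibition opens on Mar 24, 2023 vs the work is installed on Feb 20, 2023. Earlier: the work is installed.

The work is installed — 2023-02-20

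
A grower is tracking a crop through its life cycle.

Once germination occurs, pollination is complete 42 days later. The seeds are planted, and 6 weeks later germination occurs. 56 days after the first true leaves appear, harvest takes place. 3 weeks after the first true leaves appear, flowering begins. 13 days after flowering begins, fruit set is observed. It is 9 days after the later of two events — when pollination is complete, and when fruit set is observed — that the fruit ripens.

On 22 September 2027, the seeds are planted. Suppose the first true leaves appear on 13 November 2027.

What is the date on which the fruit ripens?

26 December 2027

The seeds are planted: Sep 22, 2027.
Germination occurs: Sep 22, 2027 + 6 weeks = Nov 3, 2027.
Pollination is complete: Nov 3, 2027 + 42 days = Dec 15, 2027.
The first true leaves appear: Nov 13, 2027.
Flowering begins: Nov 13, 2027 + 3 weeks = Dec 4, 2027.
Fruit set is observed: Dec 4, 2027 + 13 days = Dec 17, 2027.
Both prerequisites met — pollination is complete (Dec 15, 2027), fruit set is observed (Dec 17, 2027); the later is Dec 17, 2027.
The fruit ripens: Dec 17, 2027 + 9 days = Dec 26, 2027.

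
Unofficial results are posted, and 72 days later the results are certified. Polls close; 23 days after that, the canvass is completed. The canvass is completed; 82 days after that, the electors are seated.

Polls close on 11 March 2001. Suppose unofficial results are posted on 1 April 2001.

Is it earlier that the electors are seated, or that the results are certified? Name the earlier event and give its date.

Polls close: Mar 11, 2001.
The canvass is completed: Mar 11, 2001 + 23 days = Apr 3, 2001.
The electors are seated: Apr 3, 2001 + 82 days = Jun 24, 2001.
Unofficial results are posted: Apr 1, 2001.
The results are certified: Apr 1, 2001 + 72 days = Jun 12, 2001.
Comparing: the electors are seated on Jun 24, 2001 vs the results are certified on Jun 12, 2001. Earlier: the results are certified.

The results are certified — 12 June 2001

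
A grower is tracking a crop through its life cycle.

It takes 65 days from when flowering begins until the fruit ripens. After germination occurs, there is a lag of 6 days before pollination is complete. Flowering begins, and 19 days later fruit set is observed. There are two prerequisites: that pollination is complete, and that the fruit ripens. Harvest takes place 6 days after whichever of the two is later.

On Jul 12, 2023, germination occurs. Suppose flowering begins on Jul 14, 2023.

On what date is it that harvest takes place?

Germination occurs: Jul 12, 2023.
Pollination is complete: Jul 12, 2023 + 6 days = Jul 18, 2023.
Flowering begins: Jul 14, 2023.
The fruit ripens: Jul 14, 2023 + 65 days = Sep 17, 2023.
Both prerequisites met — pollination is complete (Jul 18, 2023), the fruit ripens (Sep 17, 2023); the later is Sep 17, 2023.
Harvest takes place: Sep 17, 2023 + 6 days = Sep 23, 2023.

Sep 23, 2023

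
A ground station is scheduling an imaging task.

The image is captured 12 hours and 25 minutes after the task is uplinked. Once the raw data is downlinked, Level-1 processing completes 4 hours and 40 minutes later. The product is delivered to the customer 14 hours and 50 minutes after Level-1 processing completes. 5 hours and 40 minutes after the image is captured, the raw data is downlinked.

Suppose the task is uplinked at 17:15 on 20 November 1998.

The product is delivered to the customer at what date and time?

06:50 on 22 November 1998

The task is uplinked: 17:15 Nov 20, 1998.
The image is captured: 17:15 Nov 20, 1998 + 12h25m = 05:40 Nov 21, 1998.
The raw data is downlinked: 05:40 Nov 21, 1998 + 5h40m = 11:20 Nov 21, 1998.
Level-1 processing completes: 11:20 Nov 21, 1998 + 4h40m = 16:00 Nov 21, 1998.
The product is delivered to the customer: 16:00 Nov 21, 1998 + 14h50m = 06:50 Nov 22, 1998.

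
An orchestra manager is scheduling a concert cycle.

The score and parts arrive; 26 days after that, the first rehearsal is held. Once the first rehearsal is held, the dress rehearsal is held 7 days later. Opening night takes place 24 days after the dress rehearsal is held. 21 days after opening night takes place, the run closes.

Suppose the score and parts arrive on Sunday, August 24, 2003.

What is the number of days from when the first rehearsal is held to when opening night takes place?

Causal path: the first rehearsal is held → the dress rehearsal is held → opening night takes place.
Total delay along the path: 7 + 24 = 31 days.

31 days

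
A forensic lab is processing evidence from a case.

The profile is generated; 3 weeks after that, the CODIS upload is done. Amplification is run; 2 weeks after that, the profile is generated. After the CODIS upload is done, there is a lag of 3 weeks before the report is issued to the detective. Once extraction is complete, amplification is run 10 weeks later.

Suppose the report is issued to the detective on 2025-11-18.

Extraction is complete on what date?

2025-07-15

The report is issued to the detective: Nov 18, 2025.
The CODIS upload is done: Nov 18, 2025 − 3 weeks = Oct 28, 2025.
The profile is generated: Oct 28, 2025 − 3 weeks = Oct 7, 2025.
Amplification is run: Oct 7, 2025 − 2 weeks = Sep 23, 2025.
Extraction is complete: Sep 23, 2025 − 10 weeks = Jul 15, 2025.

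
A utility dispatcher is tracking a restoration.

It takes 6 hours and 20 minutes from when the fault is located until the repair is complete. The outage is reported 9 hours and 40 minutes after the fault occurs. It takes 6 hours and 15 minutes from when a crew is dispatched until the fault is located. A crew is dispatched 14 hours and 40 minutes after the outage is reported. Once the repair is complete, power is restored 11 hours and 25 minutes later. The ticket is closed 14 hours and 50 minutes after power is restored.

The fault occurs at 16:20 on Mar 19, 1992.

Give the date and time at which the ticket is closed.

07:30 on Mar 22, 1992

The fault occurs: 16:20 Mar 19, 1992.
The outage is reported: 16:20 Mar 19, 1992 + 9h40m = 02:00 Mar 20, 1992.
A crew is dispatched: 02:00 Mar 20, 1992 + 14h40m = 16:40 Mar 20, 1992.
The fault is located: 16:40 Mar 20, 1992 + 6h15m = 22:55 Mar 20, 1992.
The repair is complete: 22:55 Mar 20, 1992 + 6h20m = 05:15 Mar 21, 1992.
Power is restored: 05:15 Mar 21, 1992 + 11h25m = 16:40 Mar 21, 1992.
The ticket is closed: 16:40 Mar 21, 1992 + 14h50m = 07:30 Mar 22, 1992.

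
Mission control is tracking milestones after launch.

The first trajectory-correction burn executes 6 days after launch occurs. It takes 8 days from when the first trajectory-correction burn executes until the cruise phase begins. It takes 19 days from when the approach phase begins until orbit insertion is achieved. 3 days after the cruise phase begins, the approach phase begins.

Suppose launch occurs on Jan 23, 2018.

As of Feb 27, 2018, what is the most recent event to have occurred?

The approach phase begins

Launch occurs: Jan 23, 2018.
The first trajectory-correction burn executes: Jan 23, 2018 + 6 days = Jan 29, 2018.
The cruise phase begins: Jan 29, 2018 + 8 days = Feb 6, 2018.
The approach phase begins: Feb 6, 2018 + 3 days = Feb 9, 2018.
Orbit insertion is achieved: Feb 9, 2018 + 19 days = Feb 28, 2018.
Feb 27, 2018 falls between when the approach phase begins (Feb 9, 2018) and when orbit insertion is achieved (Feb 28, 2018).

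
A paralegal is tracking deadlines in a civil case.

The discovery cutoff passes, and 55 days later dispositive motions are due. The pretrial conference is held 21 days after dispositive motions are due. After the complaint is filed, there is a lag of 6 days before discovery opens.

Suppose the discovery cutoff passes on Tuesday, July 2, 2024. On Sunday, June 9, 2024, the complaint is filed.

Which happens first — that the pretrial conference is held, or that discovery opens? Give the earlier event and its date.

The discovery cutoff passes: Jul 2, 2024.
Dispositive motions are due: Jul 2, 2024 + 55 days = Aug 26, 2024.
The pretrial conference is held: Aug 26, 2024 + 21 days = Sep 16, 2024.
The complaint is filed: Jun 9, 2024.
Discovery opens: Jun 9, 2024 + 6 days = Jun 15, 2024.
Comparing: the pretrial conference is held on Sep 16, 2024 vs discovery opens on Jun 15, 2024. Earlier: discovery opens.

Discovery opens — Saturday, June 15, 2024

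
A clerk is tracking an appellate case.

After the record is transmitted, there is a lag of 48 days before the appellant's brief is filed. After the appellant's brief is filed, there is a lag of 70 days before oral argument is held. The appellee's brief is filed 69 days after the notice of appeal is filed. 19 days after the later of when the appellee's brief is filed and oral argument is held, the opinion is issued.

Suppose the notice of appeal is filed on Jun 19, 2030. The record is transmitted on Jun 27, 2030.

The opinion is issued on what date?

Nov 11, 2030

The notice of appeal is filed: Jun 19, 2030.
The appellee's brief is filed: Jun 19, 2030 + 69 days = Aug 27, 2030.
The record is transmitted: Jun 27, 2030.
The appellant's brief is filed: Jun 27, 2030 + 48 days = Aug 14, 2030.
Oral argument is held: Aug 14, 2030 + 70 days = Oct 23, 2030.
Both prerequisites met — the appellee's brief is filed (Aug 27, 2030), oral argument is held (Oct 23, 2030); the later is Oct 23, 2030.
The opinion is issued: Oct 23, 2030 + 19 days = Nov 11, 2030.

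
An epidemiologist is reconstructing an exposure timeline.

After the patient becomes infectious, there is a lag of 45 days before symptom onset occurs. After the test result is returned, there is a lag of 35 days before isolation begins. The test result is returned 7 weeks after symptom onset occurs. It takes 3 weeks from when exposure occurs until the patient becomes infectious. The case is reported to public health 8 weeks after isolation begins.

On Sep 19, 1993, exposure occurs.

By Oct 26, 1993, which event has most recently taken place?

The patient becomes infectious

Exposure occurs: Sep 19, 1993.
The patient becomes infectious: Sep 19, 1993 + 3 weeks = Oct 10, 1993.
Symptom onset occurs: Oct 10, 1993 + 45 days = Nov 24, 1993.
The test result is returned: Nov 24, 1993 + 7 weeks = Jan 12, 1994.
Isolation begins: Jan 12, 1994 + 35 days = Feb 16, 1994.
The case is reported to public health: Feb 16, 1994 + 8 weeks = Apr 13, 1994.
Oct 26, 1993 falls between when the patient becomes infectious (Oct 10, 1993) and when symptom onset occurs (Nov 24, 1993).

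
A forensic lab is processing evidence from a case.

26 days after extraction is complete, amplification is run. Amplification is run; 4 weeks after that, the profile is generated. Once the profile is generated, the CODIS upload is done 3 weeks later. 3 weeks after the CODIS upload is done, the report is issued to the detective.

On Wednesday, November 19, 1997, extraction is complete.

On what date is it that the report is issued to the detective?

Extraction is complete: Nov 19, 1997.
Amplification is run: Nov 19, 1997 + 26 days = Dec 15, 1997.
The profile is generated: Dec 15, 1997 + 4 weeks = Jan 12, 1998.
The CODIS upload is done: Jan 12, 1998 + 3 weeks = Feb 2, 1998.
The report is issued to the detective: Feb 2, 1998 + 3 weeks = Feb 23, 1998.

Monday, February 23, 1998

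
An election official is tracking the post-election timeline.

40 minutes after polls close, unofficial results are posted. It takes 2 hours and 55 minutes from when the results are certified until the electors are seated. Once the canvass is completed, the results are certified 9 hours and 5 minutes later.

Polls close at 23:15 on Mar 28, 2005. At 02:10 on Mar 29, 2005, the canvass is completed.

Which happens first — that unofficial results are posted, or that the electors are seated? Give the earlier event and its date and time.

Polls close: 23:15 Mar 28, 2005.
Unofficial results are posted: 23:15 Mar 28, 2005 + 40m = 23:55 Mar 28, 2005.
The canvass is completed: 02:10 Mar 29, 2005.
The results are certified: 02:10 Mar 29, 2005 + 9h05m = 11:15 Mar 29, 2005.
The electors are seated: 11:15 Mar 29, 2005 + 2h55m = 14:10 Mar 29, 2005.
Comparing: unofficial results are posted at 23:55 Mar 28, 2005 vs the electors are seated at 14:10 Mar 29, 2005. Earlier: unofficial results are posted.

Unofficial results are posted — 23:55 on Mar 28, 2005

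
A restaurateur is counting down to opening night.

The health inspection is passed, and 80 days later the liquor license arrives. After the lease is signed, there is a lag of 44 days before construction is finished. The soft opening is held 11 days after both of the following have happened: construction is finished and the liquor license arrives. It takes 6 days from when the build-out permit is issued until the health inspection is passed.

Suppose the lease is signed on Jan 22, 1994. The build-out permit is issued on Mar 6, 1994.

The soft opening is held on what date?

The lease is signed: Jan 22, 1994.
Construction is finished: Jan 22, 1994 + 44 days = Mar 7, 1994.
The build-out permit is issued: Mar 6, 1994.
The health inspection is passed: Mar 6, 1994 + 6 days = Mar 12, 1994.
The liquor license arrives: Mar 12, 1994 + 80 days = May 31, 1994.
Both prerequisites met — construction is finished (Mar 7, 1994), the liquor license arrives (May 31, 1994); the later is May 31, 1994.
The soft opening is held: May 31, 1994 + 11 days = Jun 11, 1994.

Jun 11, 1994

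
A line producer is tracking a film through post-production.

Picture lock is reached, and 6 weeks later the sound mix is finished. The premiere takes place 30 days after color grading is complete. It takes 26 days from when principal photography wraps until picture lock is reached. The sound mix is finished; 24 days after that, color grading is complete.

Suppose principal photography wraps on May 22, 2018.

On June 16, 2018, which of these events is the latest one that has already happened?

Principal photography wraps

Principal photography wraps: May 22, 2018.
Picture lock is reached: May 22, 2018 + 26 days = Jun 17, 2018.
The sound mix is finished: Jun 17, 2018 + 6 weeks = Jul 29, 2018.
Color grading is complete: Jul 29, 2018 + 24 days = Aug 22, 2018.
The premiere takes place: Aug 22, 2018 + 30 days = Sep 21, 2018.
Jun 16, 2018 falls between when principal photography wraps (May 22, 2018) and when picture lock is reached (Jun 17, 2018).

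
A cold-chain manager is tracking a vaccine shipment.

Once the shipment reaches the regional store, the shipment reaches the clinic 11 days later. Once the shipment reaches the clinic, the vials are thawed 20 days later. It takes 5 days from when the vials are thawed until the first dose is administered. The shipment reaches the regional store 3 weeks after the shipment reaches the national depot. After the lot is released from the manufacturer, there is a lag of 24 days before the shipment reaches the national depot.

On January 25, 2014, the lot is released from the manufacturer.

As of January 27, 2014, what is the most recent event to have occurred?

The lot is released from the manufacturer

The lot is released from the manufacturer: Jan 25, 2014.
The shipment reaches the national depot: Jan 25, 2014 + 24 days = Feb 18, 2014.
The shipment reaches the regional store: Feb 18, 2014 + 3 weeks = Mar 11, 2014.
The shipment reaches the clinic: Mar 11, 2014 + 11 days = Mar 22, 2014.
The vials are thawed: Mar 22, 2014 + 20 days = Apr 11, 2014.
The first dose is administered: Apr 11, 2014 + 5 days = Apr 16, 2014.
Jan 27, 2014 falls between when the lot is released from the manufacturer (Jan 25, 2014) and when the shipment reaches the national depot (Feb 18, 2014).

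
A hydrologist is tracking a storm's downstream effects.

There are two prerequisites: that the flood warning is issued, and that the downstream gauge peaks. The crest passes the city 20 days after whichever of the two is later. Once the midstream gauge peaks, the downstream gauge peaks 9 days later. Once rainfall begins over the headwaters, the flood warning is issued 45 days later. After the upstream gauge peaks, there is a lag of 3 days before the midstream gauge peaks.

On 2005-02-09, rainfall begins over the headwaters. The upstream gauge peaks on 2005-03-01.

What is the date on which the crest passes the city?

Rainfall begins over the headwaters: Feb 9, 2005.
The flood warning is issued: Feb 9, 2005 + 45 days = Mar 26, 2005.
The upstream gauge peaks: Mar 1, 2005.
The midstream gauge peaks: Mar 1, 2005 + 3 days = Mar 4, 2005.
The downstream gauge peaks: Mar 4, 2005 + 9 days = Mar 13, 2005.
Both prerequisites met — the flood warning is issued (Mar 26, 2005), the downstream gauge peaks (Mar 13, 2005); the later is Mar 26, 2005.
The crest passes the city: Mar 26, 2005 + 20 days = Apr 15, 2005.

2005-04-15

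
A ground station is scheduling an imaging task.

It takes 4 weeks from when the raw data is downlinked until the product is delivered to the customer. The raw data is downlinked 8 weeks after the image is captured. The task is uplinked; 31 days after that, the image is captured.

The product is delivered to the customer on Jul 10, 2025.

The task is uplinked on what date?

The product is delivered to the customer: Jul 10, 2025.
The raw data is downlinked: Jul 10, 2025 − 4 weeks = Jun 12, 2025.
The image is captured: Jun 12, 2025 − 8 weeks = Apr 17, 2025.
The task is uplinked: Apr 17, 2025 − 31 days = Mar 17, 2025.

Mar 17, 2025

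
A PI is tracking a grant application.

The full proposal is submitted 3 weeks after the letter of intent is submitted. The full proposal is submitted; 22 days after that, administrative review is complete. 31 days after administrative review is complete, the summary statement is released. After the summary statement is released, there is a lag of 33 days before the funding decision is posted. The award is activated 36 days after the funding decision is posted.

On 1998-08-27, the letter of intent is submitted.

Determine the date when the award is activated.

1999-01-17

The letter of intent is submitted: Aug 27, 1998.
The full proposal is submitted: Aug 27, 1998 + 3 weeks = Sep 17, 1998.
Administrative review is complete: Sep 17, 1998 + 22 days = Oct 9, 1998.
The summary statement is released: Oct 9, 1998 + 31 days = Nov 9, 1998.
The funding decision is posted: Nov 9, 1998 + 33 days = Dec 12, 1998.
The award is activated: Dec 12, 1998 + 36 days = Jan 17, 1999.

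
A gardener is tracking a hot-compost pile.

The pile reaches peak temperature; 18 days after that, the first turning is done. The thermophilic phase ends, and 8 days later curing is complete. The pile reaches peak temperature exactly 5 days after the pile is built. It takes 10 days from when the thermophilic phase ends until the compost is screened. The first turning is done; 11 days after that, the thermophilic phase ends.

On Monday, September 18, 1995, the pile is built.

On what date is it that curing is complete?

Monday, October 30, 1995

The pile is built: Sep 18, 1995.
The pile reaches peak temperature: Sep 18, 1995 + 5 days = Sep 23, 1995.
The first turning is done: Sep 23, 1995 + 18 days = Oct 11, 1995.
The thermophilic phase ends: Oct 11, 1995 + 11 days = Oct 22, 1995.
Curing is complete: Oct 22, 1995 + 8 days = Oct 30, 1995.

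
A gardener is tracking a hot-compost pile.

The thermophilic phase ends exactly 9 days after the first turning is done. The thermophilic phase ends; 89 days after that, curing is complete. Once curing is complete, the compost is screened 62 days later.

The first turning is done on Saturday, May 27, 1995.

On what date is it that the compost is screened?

Friday, November 3, 1995

The first turning is done: May 27, 1995.
The thermophilic phase ends: May 27, 1995 + 9 days = Jun 5, 1995.
Curing is complete: Jun 5, 1995 + 89 days = Sep 2, 1995.
The compost is screened: Sep 2, 1995 + 62 days = Nov 3, 1995.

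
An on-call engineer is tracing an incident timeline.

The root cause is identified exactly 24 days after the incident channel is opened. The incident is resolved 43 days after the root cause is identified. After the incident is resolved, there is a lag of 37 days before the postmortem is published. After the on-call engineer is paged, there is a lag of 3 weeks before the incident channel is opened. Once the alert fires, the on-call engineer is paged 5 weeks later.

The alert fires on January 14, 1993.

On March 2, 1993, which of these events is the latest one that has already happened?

The alert fires: Jan 14, 1993.
The on-call engineer is paged: Jan 14, 1993 + 5 weeks = Feb 18, 1993.
The incident channel is opened: Feb 18, 1993 + 3 weeks = Mar 11, 1993.
The root cause is identified: Mar 11, 1993 + 24 days = Apr 4, 1993.
The incident is resolved: Apr 4, 1993 + 43 days = May 17, 1993.
The postmortem is published: May 17, 1993 + 37 days = Jun 23, 1993.
Mar 2, 1993 falls between when the on-call engineer is paged (Feb 18, 1993) and when the incident channel is opened (Mar 11, 1993).

The on-call engineer is paged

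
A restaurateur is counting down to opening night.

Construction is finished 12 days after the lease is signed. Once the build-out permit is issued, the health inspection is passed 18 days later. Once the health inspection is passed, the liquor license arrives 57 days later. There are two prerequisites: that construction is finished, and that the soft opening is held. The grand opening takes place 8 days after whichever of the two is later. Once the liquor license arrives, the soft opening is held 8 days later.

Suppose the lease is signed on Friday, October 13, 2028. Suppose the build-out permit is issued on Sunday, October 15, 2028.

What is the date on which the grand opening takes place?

The lease is signed: Oct 13, 2028.
Construction is finished: Oct 13, 2028 + 12 days = Oct 25, 2028.
The build-out permit is issued: Oct 15, 2028.
The health inspection is passed: Oct 15, 2028 + 18 days = Nov 2, 2028.
The liquor license arrives: Nov 2, 2028 + 57 days = Dec 29, 2028.
The soft opening is held: Dec 29, 2028 + 8 days = Jan 6, 2029.
Both prerequisites met — construction is finished (Oct 25, 2028), the soft opening is held (Jan 6, 2029); the later is Jan 6, 2029.
The grand opening takes place: Jan 6, 2029 + 8 days = Jan 14, 2029.

Sunday, January 14, 2029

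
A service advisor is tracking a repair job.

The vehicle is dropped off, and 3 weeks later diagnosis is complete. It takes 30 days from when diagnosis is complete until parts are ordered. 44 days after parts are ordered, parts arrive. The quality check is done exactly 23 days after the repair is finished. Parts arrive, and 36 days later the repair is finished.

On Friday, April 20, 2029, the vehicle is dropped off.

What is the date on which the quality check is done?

Friday, September 21, 2029

The vehicle is dropped off: Apr 20, 2029.
Diagnosis is complete: Apr 20, 2029 + 3 weeks = May 11, 2029.
Parts are ordered: May 11, 2029 + 30 days = Jun 10, 2029.
Parts arrive: Jun 10, 2029 + 44 days = Jul 24, 2029.
The repair is finished: Jul 24, 2029 + 36 days = Aug 29, 2029.
The quality check is done: Aug 29, 2029 + 23 days = Sep 21, 2029.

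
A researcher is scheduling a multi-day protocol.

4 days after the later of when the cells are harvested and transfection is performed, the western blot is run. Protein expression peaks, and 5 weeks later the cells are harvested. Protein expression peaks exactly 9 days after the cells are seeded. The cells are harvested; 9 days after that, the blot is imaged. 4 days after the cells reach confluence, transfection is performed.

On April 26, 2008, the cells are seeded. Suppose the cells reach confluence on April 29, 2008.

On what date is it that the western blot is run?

June 13, 2008

The cells are seeded: Apr 26, 2008.
Protein expression peaks: Apr 26, 2008 + 9 days = May 5, 2008.
The cells are harvested: May 5, 2008 + 5 weeks = Jun 9, 2008.
The cells reach confluence: Apr 29, 2008.
Transfection is performed: Apr 29, 2008 + 4 days = May 3, 2008.
Both prerequisites met — the cells are harvested (Jun 9, 2008), transfection is performed (May 3, 2008); the later is Jun 9, 2008.
The western blot is run: Jun 9, 2008 + 4 days = Jun 13, 2008.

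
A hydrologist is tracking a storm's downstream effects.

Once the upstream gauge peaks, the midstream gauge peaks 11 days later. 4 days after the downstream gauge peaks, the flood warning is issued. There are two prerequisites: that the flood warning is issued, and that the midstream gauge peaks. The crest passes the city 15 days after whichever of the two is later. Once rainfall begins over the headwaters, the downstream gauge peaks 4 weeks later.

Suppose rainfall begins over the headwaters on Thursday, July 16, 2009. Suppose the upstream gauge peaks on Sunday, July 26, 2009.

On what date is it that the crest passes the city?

Tuesday, September 1, 2009

Rainfall begins over the headwaters: Jul 16, 2009.
The downstream gauge peaks: Jul 16, 2009 + 4 weeks = Aug 13, 2009.
The flood warning is issued: Aug 13, 2009 + 4 days = Aug 17, 2009.
The upstream gauge peaks: Jul 26, 2009.
The midstream gauge peaks: Jul 26, 2009 + 11 days = Aug 6, 2009.
Both prerequisites met — the flood warning is issued (Aug 17, 2009), the midstream gauge peaks (Aug 6, 2009); the later is Aug 17, 2009.
The crest passes the city: Aug 17, 2009 + 15 days = Sep 1, 2009.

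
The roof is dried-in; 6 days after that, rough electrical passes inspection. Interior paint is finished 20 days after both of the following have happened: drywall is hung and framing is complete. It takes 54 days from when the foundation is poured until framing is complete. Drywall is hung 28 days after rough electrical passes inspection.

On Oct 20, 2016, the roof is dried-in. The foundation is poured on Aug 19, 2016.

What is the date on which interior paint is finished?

Dec 13, 2016

The roof is dried-in: Oct 20, 2016.
Rough electrical passes inspection: Oct 20, 2016 + 6 days = Oct 26, 2016.
Drywall is hung: Oct 26, 2016 + 28 days = Nov 23, 2016.
The foundation is poured: Aug 19, 2016.
Framing is complete: Aug 19, 2016 + 54 days = Oct 12, 2016.
Both prerequisites met — drywall is hung (Nov 23, 2016), framing is complete (Oct 12, 2016); the later is Nov 23, 2016.
Interior paint is finished: Nov 23, 2016 + 20 days = Dec 13, 2016.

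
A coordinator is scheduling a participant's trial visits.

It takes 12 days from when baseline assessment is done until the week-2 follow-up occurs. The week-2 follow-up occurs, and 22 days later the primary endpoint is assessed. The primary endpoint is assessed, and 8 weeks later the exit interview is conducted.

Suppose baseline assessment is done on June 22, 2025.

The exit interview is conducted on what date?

Baseline assessment is done: Jun 22, 2025.
The week-2 follow-up occurs: Jun 22, 2025 + 12 days = Jul 4, 2025.
The primary endpoint is assessed: Jul 4, 2025 + 22 days = Jul 26, 2025.
The exit interview is conducted: Jul 26, 2025 + 8 weeks = Sep 20, 2025.

September 20, 2025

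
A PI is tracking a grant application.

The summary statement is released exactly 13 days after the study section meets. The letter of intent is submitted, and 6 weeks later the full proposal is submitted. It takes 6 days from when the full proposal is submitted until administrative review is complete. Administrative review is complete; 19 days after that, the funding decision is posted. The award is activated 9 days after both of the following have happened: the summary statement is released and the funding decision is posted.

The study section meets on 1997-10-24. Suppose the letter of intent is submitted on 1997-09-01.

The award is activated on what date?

The study section meets: Oct 24, 1997.
The summary statement is released: Oct 24, 1997 + 13 days = Nov 6, 1997.
The letter of intent is submitted: Sep 1, 1997.
The full proposal is submitted: Sep 1, 1997 + 6 weeks = Oct 13, 1997.
Administrative review is complete: Oct 13, 1997 + 6 days = Oct 19, 1997.
The funding decision is posted: Oct 19, 1997 + 19 days = Nov 7, 1997.
Both prerequisites met — the summary statement is released (Nov 6, 1997), the funding decision is posted (Nov 7, 1997); the later is Nov 7, 1997.
The award is activated: Nov 7, 1997 + 9 days = Nov 16, 1997.

1997-11-16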